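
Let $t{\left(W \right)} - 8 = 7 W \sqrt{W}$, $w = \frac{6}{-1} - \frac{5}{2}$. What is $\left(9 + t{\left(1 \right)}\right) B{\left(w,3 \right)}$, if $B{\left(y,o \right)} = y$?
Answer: $-204$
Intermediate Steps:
$w = - \frac{17}{2}$ ($w = 6 \left(-1\right) - \frac{5}{2} = -6 - \frac{5}{2} = - \frac{17}{2} \approx -8.5$)
$t{\left(W \right)} = 8 + 7 W^{\frac{3}{2}}$ ($t{\left(W \right)} = 8 + 7 W \sqrt{W} = 8 + 7 W^{\frac{3}{2}}$)
$\left(9 + t{\left(1 \right)}\right) B{\left(w,3 \right)} = \left(9 + \left(8 + 7 \cdot 1^{\frac{3}{2}}\right)\right) \left(- \frac{17}{2}\right) = \left(9 + \left(8 + 7 \cdot 1\right)\right) \left(- \frac{17}{2}\right) = \left(9 + \left(8 + 7\right)\right) \left(- \frac{17}{2}\right) = \left(9 + 15\right) \left(- \frac{17}{2}\right) = 24 \left(- \frac{17}{2}\right) = -204$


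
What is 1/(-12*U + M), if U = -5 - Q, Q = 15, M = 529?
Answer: 1/769 ≈ 0.0013004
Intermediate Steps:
U = -20 (U = -5 - 1*15 = -5 - 15 = -20)
1/(-12*U + M) = 1/(-12*(-20) + 529) = 1/(240 + 529) = 1/769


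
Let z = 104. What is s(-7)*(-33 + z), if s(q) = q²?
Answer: 3479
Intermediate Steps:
s(-7)*(-33 + z) = (-7)²*(-33 + 104) = 49*71 = 3479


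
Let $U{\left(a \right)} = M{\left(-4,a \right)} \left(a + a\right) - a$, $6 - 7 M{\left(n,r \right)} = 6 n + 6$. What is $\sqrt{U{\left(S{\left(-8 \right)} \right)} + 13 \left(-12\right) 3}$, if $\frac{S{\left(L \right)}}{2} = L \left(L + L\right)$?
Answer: $\frac{38 \sqrt{35}}{7} \approx 32.116$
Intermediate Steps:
$M{\left(n,r \right)} = - \frac{6 n}{7}$ ($M{\left(n,r \right)} = \frac{6}{7} - \frac{6 n + 6}{7} = \frac{6}{7} - \frac{6 + 6 n}{7} = \frac{6}{7} - \left(\frac{6}{7} + \frac{6 n}{7}\right) = - \frac{6 n}{7}$)
$S{\left(L \right)} = 4 L^{2}$ ($S{\left(L \right)} = 2 L \left(L + L\right) = 2 L 2 L = 2 \cdot 2 L^{2} = 4 L^{2}$)
$U{\left(a \right)} = \frac{41 a}{7}$ ($U{\left(a \right)} = \left(- \frac{6}{7}\right) \left(-4\right) \left(a + a\right) - a = \frac{24 \cdot 2 a}{7} - a = \frac{48 a}{7} - a = \frac{41 a}{7}$)
$\sqrt{U{\left(S{\left(-8 \right)} \right)} + 13 \left(-12\right) 3} = \sqrt{\frac{41 \cdot 4 \left(-8\right)^{2}}{7} + 13 \left(-12\right) 3} = \sqrt{\frac{41 \cdot 4 \cdot 64}{7} - 468} = \sqrt{\frac{41}{7} \cdot 256 - 468} = \sqrt{\frac{10496}{7} - 468} = \sqrt{\frac{7220}{7}} = \frac{38 \sqrt{35}}{7}$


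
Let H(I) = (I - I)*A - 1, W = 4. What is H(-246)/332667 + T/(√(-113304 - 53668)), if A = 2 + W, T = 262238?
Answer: -1/332667 - 6901*I*√247/169 ≈ -3.006e-6 - 641.76*I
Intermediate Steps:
A = 6 (A = 2 + 4 = 6)
H(I) = -1 (H(I) = (I - I)*6 - 1 = 0*6 - 1 = 0 - 1 = -1)
H(-246)/332667 + T/(√(-113304 - 53668)) = -1/332667 + 262238/(√(-113304 - 53668)) = -1*1/332667 + 262238/(√(-166972)) = -1/332667 + 262238/((26*I*√247)) = -1/332667 + 262238*(-I*√247/6422) = -1/332667 - 6901*I*√247/169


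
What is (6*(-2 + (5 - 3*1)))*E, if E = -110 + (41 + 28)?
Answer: 0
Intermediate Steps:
E = -41 (E = -110 + 69 = -41)
(6*(-2 + (5 - 3*1)))*E = (6*(-2 + (5 - 3*1)))*(-41) = (6*(-2 + (5 - 3)))*(-41) = (6*(-2 + 2))*(-41) = (6*0)*(-41) = 0*(-41) = 0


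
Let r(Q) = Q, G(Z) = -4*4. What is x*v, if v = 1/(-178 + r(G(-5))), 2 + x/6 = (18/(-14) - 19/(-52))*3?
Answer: 5199/35308 ≈ 0.14725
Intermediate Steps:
G(Z) = -16
x = -5199/182 (x = -12 + 6*((18/(-14) - 19/(-52))*3) = -12 + 6*((18*(-1/14) - 19*(-1/52))*3) = -12 + 6*((-9/7 + 19/52)*3) = -12 + 6*(-335/364*3) = -12 + 6*(-1005/364) = -12 - 3015/182 = -5199/182 ≈ -28.566)
v = -1/194 (v = 1/(-178 - 16) = 1/(-194) = -1/194 ≈ -0.0051546)
x*v = -5199/182*(-1/194) = 5199/35308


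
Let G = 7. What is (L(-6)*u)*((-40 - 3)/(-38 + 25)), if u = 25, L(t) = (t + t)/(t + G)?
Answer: -12900/13 ≈ -992.31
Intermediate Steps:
L(t) = 2*t/(7 + t) (L(t) = (t + t)/(t + 7) = (2*t)/(7 + t) = 2*t/(7 + t))
(L(-6)*u)*((-40 - 3)/(-38 + 25)) = ((2*(-6)/(7 - 6))*25)*((-40 - 3)/(-38 + 25)) = ((2*(-6)/1)*25)*(-43/(-13)) = ((2*(-6)*1)*25)*(-43*(-1/13)) = -12*25*(43/13) = -300*43/13 = -12900/13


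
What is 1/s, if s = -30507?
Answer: -1/30507 ≈ -3.2779e-5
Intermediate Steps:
1/s = 1/(-30507) = -1/30507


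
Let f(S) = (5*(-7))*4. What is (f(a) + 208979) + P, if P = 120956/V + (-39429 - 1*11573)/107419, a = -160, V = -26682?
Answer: 299275165429517/1433076879 ≈ 2.0883e+5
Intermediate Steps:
P = -7176903964/1433076879 (P = 120956/(-26682) + (-39429 - 1*11573)/107419 = 120956*(-1/26682) + (-39429 - 11573)*(1/107419) = -60478/13341 - 51002*1/107419 = -60478/13341 - 51002/107419 = -7176903964/1433076879 ≈ -5.0080)
f(S) = -140 (f(S) = -35*4 = -140)
(f(a) + 208979) + P = (-140 + 208979) - 7176903964/1433076879 = 208839 - 7176903964/1433076879 = 299275165429517/1433076879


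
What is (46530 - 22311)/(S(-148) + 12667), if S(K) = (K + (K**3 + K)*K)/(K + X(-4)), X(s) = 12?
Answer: -274482/39840355 ≈ -0.0068895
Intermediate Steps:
S(K) = (K + K*(K + K**3))/(12 + K) (S(K) = (K + (K**3 + K)*K)/(K + 12) = (K + (K + K**3)*K)/(12 + K) = (K + K*(K + K**3))/(12 + K))
(46530 - 22311)/(S(-148) + 12667) = (46530 - 22311)/(-148*(1 - 148 + (-148)**3)/(12 - 148) + 12667) = 24219/(-148*(1 - 148 - 3241792)/(-136) + 12667) = 24219/(-148*(-1/136)*(-3241939) + 12667) = 24219/(-119951743/34 + 12667) = 24219/(-119521065/34) = 24219*(-34/119521065) = -274482/39840355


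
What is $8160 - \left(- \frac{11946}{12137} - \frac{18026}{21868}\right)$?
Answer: $\frac{1083120625625}{132705958} \approx 8161.8$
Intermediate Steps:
$8160 - \left(- \frac{11946}{12137} - \frac{18026}{21868}\right) = 8160 - \left(\left(-11946\right) \frac{1}{12137} - \frac{9013}{10934}\right) = 8160 - \left(- \frac{11946}{12137} - \frac{9013}{10934}\right) = 8160 - - \frac{240008345}{132705958} = 8160 + \frac{240008345}{132705958} = \frac{1083120625625}{132705958}$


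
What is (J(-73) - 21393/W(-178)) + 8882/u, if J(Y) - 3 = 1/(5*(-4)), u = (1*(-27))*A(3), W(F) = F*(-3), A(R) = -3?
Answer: 10459181/144180 ≈ 72.542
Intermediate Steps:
W(F) = -3*F
u = 81 (u = (1*(-27))*(-3) = -27*(-3) = 81)
J(Y) = 59/20 (J(Y) = 3 + 1/(5*(-4)) = 3 + 1/(-20) = 3 - 1/20 = 59/20)
(J(-73) - 21393/W(-178)) + 8882/u = (59/20 - 21393/((-3*(-178)))) + 8882/81 = (59/20 - 21393/534) + 8882*(1/81) = (59/20 - 21393*1/534) + 8882/81 = (59/20 - 7131/178) + 8882/81 = -66059/1780 + 8882/81 = 10459181/144180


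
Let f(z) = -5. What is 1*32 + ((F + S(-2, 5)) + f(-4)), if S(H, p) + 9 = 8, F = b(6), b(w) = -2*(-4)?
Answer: 34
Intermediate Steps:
b(w) = 8
F = 8
S(H, p) = -1 (S(H, p) = -9 + 8 = -1)
1*32 + ((F + S(-2, 5)) + f(-4)) = 1*32 + ((8 - 1) - 5) = 32 + (7 - 5) = 32 + 2 = 34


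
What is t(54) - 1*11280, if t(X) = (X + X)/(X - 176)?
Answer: -688134/61 ≈ -11281.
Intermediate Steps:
t(X) = 2*X/(-176 + X) (t(X) = (2*X)/(-176 + X) = 2*X/(-176 + X))
t(54) - 1*11280 = 2*54/(-176 + 54) - 1*11280 = 2*54/(-122) - 11280 = 2*54*(-1/122) - 11280 = -54/61 - 11280 = -688134/61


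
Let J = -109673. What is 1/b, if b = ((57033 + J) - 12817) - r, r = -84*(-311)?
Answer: -1/91581 ≈ -1.0919e-5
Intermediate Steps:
r = 26124
b = -91581 (b = ((57033 - 109673) - 12817) - 1*26124 = (-52640 - 12817) - 26124 = -65457 - 26124 = -91581)
1/b = 1/(-91581) = -1/91581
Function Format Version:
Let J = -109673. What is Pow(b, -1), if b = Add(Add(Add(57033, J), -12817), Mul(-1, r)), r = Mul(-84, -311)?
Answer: Rational(-1, 91581) ≈ -1.0919e-5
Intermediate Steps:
r = 26124
b = -91581 (b = Add(Add(Add(57033, -109673), -12817), Mul(-1, 26124)) = Add(Add(-52640, -12817), -26124) = Add(-65457, -26124) = -91581)
Pow(b, -1) = Pow(-91581, -1) = Rational(-1, 91581)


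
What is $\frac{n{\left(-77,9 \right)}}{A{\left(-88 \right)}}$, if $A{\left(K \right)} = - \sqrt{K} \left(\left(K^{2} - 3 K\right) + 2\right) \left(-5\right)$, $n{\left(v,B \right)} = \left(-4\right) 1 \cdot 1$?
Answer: $\frac{i \sqrt{22}}{440550} \approx 1.0647 \cdot 10^{-5} i$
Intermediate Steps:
$n{\left(v,B \right)} = -4$ ($n{\left(v,B \right)} = \left(-4\right) 1 = -4$)
$A{\left(K \right)} = 5 \sqrt{K} \left(2 + K^{2} - 3 K\right)$ ($A{\left(K \right)} = - \sqrt{K} \left(2 + K^{2} - 3 K\right) \left(-5\right) = 5 \sqrt{K} \left(2 + K^{2} - 3 K\right)$)
$\frac{n{\left(-77,9 \right)}}{A{\left(-88 \right)}} = - \frac{4}{5 \sqrt{-88} \left(2 + \left(-88\right)^{2} - -264\right)} = - \frac{4}{5 \cdot 2 i \sqrt{22} \left(2 + 7744 + 264\right)} = - \frac{4}{5 \cdot 2 i \sqrt{22} \cdot 8010} = - \frac{4}{80100 i \sqrt{22}} = - 4 \left(- \frac{i \sqrt{22}}{1762200}\right) = \frac{i \sqrt{22}}{440550}$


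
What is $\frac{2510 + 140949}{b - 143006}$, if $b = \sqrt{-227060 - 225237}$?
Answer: $- \frac{20515497754}{20451168333} - \frac{143459 i \sqrt{452297}}{20451168333} \approx -1.0031 - 0.0047176 i$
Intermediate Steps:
$b = i \sqrt{452297}$ ($b = \sqrt{-452297} = i \sqrt{452297} \approx 672.53 i$)
$\frac{2510 + 140949}{b - 143006} = \frac{2510 + 140949}{i \sqrt{452297} - 143006} = \frac{143459}{-143006 + i \sqrt{452297}}$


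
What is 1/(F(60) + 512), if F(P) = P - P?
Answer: 1/512 ≈ 0.0019531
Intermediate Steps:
F(P) = 0
1/(F(60) + 512) = 1/(0 + 512) = 1/512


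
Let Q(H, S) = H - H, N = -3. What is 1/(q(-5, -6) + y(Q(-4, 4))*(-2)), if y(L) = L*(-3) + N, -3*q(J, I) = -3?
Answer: ⅐ ≈ 0.14286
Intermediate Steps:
Q(H, S) = 0
q(J, I) = 1 (q(J, I) = -⅓*(-3) = 1)
y(L) = -3 - 3*L (y(L) = L*(-3) - 3 = -3*L - 3 = -3 - 3*L)
1/(q(-5, -6) + y(Q(-4, 4))*(-2)) = 1/(1 + (-3 - 3*0)*(-2)) = 1/(1 + (-3 + 0)*(-2)) = 1/(1 - 3*(-2)) = 1/(1 + 6) = 1/7 = ⅐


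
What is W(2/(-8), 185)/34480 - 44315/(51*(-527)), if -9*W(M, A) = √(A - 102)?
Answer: 44315/26877 - √83/310320 ≈ 1.6488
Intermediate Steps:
W(M, A) = -√(-102 + A)/9 (W(M, A) = -√(A - 102)/9 = -√(-102 + A)/9)
W(2/(-8), 185)/34480 - 44315/(51*(-527)) = -√(-102 + 185)/9/34480 - 44315/(51*(-527)) = -√83/9*(1/34480) - 44315/(-26877) = -√83/310320 - 44315*(-1/26877) = -√83/310320 + 44315/26877 = 44315/26877 - √83/310320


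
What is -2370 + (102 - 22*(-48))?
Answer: -1212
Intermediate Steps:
-2370 + (102 - 22*(-48)) = -2370 + (102 + 1056) = -2370 + 1158 = -1212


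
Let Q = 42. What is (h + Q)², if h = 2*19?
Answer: 6400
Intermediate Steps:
h = 38
(h + Q)² = (38 + 42)² = 80² = 6400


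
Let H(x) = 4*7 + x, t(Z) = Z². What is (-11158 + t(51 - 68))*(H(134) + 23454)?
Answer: -256682304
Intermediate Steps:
H(x) = 28 + x
(-11158 + t(51 - 68))*(H(134) + 23454) = (-11158 + (51 - 68)²)*((28 + 134) + 23454) = (-11158 + (-17)²)*(162 + 23454) = (-11158 + 289)*23616 = -10869*23616 = -256682304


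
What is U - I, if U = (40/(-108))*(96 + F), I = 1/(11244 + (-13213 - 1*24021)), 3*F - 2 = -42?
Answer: -64455119/2105190 ≈ -30.617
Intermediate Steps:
F = -40/3 (F = ⅔ + (⅓)*(-42) = ⅔ - 14 = -40/3 ≈ -13.333)
I = -1/25990 (I = 1/(11244 + (-13213 - 24021)) = 1/(11244 - 37234) = 1/(-25990) = -1/25990 ≈ -3.8476e-5)
U = -2480/81 (U = (40/(-108))*(96 - 40/3) = (40*(-1/108))*(248/3) = -10/27*248/3 = -2480/81 ≈ -30.617)
U - I = -2480/81 - 1*(-1/25990) = -2480/81 + 1/25990 = -64455119/2105190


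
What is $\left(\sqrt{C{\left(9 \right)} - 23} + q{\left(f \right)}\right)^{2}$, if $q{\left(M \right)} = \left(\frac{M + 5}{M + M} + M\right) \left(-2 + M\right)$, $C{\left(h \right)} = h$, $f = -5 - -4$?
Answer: $\left(9 + i \sqrt{14}\right)^{2} \approx 67.0 + 67.35 i$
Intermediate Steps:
$f = -1$ ($f = -5 + 4 = -1$)
$q{\left(M \right)} = \left(-2 + M\right) \left(M + \frac{5 + M}{2 M}\right)$ ($q{\left(M \right)} = \left(\frac{5 + M}{2 M} + M\right) \left(-2 + M\right) = \left(M + \frac{5 + M}{2 M}\right) \left(-2 + M\right) = \left(-2 + M\right) \left(M + \frac{5 + M}{2 M}\right)$)
$\left(\sqrt{C{\left(9 \right)} - 23} + q{\left(f \right)}\right)^{2} = \left(\sqrt{9 - 23} + \left(\frac{3}{2} + \left(-1\right)^{2} - \frac{5}{-1} - - \frac{3}{2}\right)\right)^{2} = \left(\sqrt{-14} + \left(\frac{3}{2} + 1 - -5 + \frac{3}{2}\right)\right)^{2} = \left(i \sqrt{14} + \left(\frac{3}{2} + 1 + 5 + \frac{3}{2}\right)\right)^{2} = \left(i \sqrt{14} + 9\right)^{2} = \left(9 + i \sqrt{14}\right)^{2}$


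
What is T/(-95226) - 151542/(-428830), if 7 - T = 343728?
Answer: 80914307461/20417882790 ≈ 3.9629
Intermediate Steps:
T = -343721 (T = 7 - 1*343728 = 7 - 343728 = -343721)
T/(-95226) - 151542/(-428830) = -343721/(-95226) - 151542/(-428830) = -343721*(-1/95226) - 151542*(-1/428830) = 343721/95226 + 75771/214415 = 80914307461/20417882790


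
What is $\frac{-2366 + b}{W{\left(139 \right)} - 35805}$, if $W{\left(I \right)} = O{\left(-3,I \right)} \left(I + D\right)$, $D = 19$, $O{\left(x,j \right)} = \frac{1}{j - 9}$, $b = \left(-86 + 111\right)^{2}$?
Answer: $\frac{113165}{2327246} \approx 0.048626$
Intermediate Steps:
$b = 625$ ($b = 25^{2} = 625$)
$O{\left(x,j \right)} = \frac{1}{-9 + j}$
$W{\left(I \right)} = \frac{19 + I}{-9 + I}$ ($W{\left(I \right)} = \frac{I + 19}{-9 + I} = \frac{19 + I}{-9 + I}$)
$\frac{-2366 + b}{W{\left(139 \right)} - 35805} = \frac{-2366 + 625}{\frac{19 + 139}{-9 + 139} - 35805} = - \frac{1741}{\frac{1}{130} \cdot 158 - 35805} = - \frac{1741}{\frac{79}{65} - 35805} = - \frac{1741}{- \frac{2327246}{65}} = \left(-1741\right) \left(- \frac{65}{2327246}\right) = \frac{113165}{2327246}$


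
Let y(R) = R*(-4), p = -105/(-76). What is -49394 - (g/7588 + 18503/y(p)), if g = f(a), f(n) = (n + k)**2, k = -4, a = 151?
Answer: -5241261427/113820 ≈ -46049.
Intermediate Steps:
f(n) = (-4 + n)**2 (f(n) = (n - 4)**2 = (-4 + n)**2)
g = 21609 (g = (-4 + 151)**2 = 147**2 = 21609)
p = 105/76 (p = -105*(-1/76) = 105/76 ≈ 1.3816)
y(R) = -4*R
-49394 - (g/7588 + 18503/y(p)) = -49394 - (21609/7588 + 18503/((-4*105/76))) = -49394 - (21609*(1/7588) + 18503/(-105/19)) = -49394 - (3087/1084 + 18503*(-19/105)) = -49394 - (3087/1084 - 351557/105) = -49394 - 1*(-380763653/113820) = -49394 + 380763653/113820 = -5241261427/113820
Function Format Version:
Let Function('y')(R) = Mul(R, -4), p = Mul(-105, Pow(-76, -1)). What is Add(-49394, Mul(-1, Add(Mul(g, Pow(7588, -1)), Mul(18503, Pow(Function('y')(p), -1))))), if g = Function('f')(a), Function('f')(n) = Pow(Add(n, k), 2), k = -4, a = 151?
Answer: Rational(-5241261427, 113820) ≈ -46049.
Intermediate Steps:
Function('f')(n) = Pow(Add(-4, n), 2) (Function('f')(n) = Pow(Add(n, -4), 2) = Pow(Add(-4, n), 2))
g = 21609 (g = Pow(Add(-4, 151), 2) = Pow(147, 2) = 21609)
p = Rational(105, 76) (p = Mul(-105, Rational(-1, 76)) = Rational(105, 76) ≈ 1.3816)
Function('y')(R) = Mul(-4, R)
Add(-49394, Mul(-1, Add(Mul(g, Pow(7588, -1)), Mul(18503, Pow(Function('y')(p), -1))))) = Add(-49394, Mul(-1, Add(Mul(21609, Pow(7588, -1)), Mul(18503, Pow(Mul(-4, Rational(105, 76)), -1))))) = Add(-49394, Mul(-1, Add(Mul(21609, Rational(1, 7588)), Mul(18503, Pow(Rational(-105, 19), -1))))) = Add(-49394, Mul(-1, Add(Rational(3087, 1084), Mul(18503, Rational(-19, 105))))) = Add(-49394, Mul(-1, Add(Rational(3087, 1084), Rational(-351557, 105)))) = Add(-49394, Mul(-1, Rational(-380763653, 113820))) = Add(-49394, Rational(380763653, 113820)) = Rational(-5241261427, 113820)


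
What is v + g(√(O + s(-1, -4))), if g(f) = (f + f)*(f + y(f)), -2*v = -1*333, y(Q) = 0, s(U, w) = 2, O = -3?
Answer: 329/2 ≈ 164.50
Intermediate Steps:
v = 333/2 (v = -(-1)*333/2 = -½*(-333) = 333/2 ≈ 166.50)
g(f) = 2*f² (g(f) = (f + f)*(f + 0) = (2*f)*f = 2*f²)
v + g(√(O + s(-1, -4))) = 333/2 + 2*(√(-3 + 2))² = 333/2 + 2*(√(-1))² = 333/2 + 2*I² = 333/2 + 2*(-1) = 333/2 - 2 = 329/2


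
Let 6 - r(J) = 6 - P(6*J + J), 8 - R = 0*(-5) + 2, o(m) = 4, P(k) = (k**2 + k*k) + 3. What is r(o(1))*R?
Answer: 9426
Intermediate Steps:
P(k) = 3 + 2*k**2 (P(k) = (k**2 + k**2) + 3 = 2*k**2 + 3 = 3 + 2*k**2)
R = 6 (R = 8 - (0*(-5) + 2) = 8 - (0 + 2) = 8 - 1*2 = 8 - 2 = 6)
r(J) = 3 + 98*J**2 (r(J) = 6 - (6 - (3 + 2*(6*J + J)**2)) = 6 - (6 - (3 + 2*(7*J)**2)) = 6 - (6 - (3 + 2*(49*J**2))) = 6 - (6 - (3 + 98*J**2)) = 6 - (6 + (-3 - 98*J**2)) = 6 - (3 - 98*J**2) = 6 + (-3 + 98*J**2) = 3 + 98*J**2)
r(o(1))*R = (3 + 98*4**2)*6 = (3 + 98*16)*6 = (3 + 1568)*6 = 1571*6 = 9426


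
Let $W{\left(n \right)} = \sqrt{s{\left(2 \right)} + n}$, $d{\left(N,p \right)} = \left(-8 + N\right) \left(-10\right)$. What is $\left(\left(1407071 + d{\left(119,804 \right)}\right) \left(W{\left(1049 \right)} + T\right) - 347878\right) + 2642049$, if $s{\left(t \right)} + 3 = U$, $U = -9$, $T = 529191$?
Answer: $744024201722 + 1405961 \sqrt{1037} \approx 7.4407 \cdot 10^{11}$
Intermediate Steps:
$d{\left(N,p \right)} = 80 - 10 N$
$s{\left(t \right)} = -12$ ($s{\left(t \right)} = -3 - 9 = -12$)
$W{\left(n \right)} = \sqrt{-12 + n}$
$\left(\left(1407071 + d{\left(119,804 \right)}\right) \left(W{\left(1049 \right)} + T\right) - 347878\right) + 2642049 = \left(\left(1407071 + \left(80 - 1190\right)\right) \left(\sqrt{-12 + 1049} + 529191\right) - 347878\right) + 2642049 = \left(\left(1407071 + \left(80 - 1190\right)\right) \left(\sqrt{1037} + 529191\right) - 347878\right) + 2642049 = \left(\left(1407071 - 1110\right) \left(529191 + \sqrt{1037}\right) - 347878\right) + 2642049 = \left(1405961 \left(529191 + \sqrt{1037}\right) - 347878\right) + 2642049 = \left(\left(744021907551 + 1405961 \sqrt{1037}\right) - 347878\right) + 2642049 = \left(744021559673 + 1405961 \sqrt{1037}\right) + 2642049 = 744024201722 + 1405961 \sqrt{1037}$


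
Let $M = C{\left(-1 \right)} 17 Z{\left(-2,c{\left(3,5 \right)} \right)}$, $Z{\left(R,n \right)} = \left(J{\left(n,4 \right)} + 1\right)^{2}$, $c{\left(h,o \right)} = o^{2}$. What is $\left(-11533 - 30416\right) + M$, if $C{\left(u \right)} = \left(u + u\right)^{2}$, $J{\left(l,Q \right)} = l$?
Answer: $4019$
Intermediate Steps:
$C{\left(u \right)} = 4 u^{2}$ ($C{\left(u \right)} = \left(2 u\right)^{2} = 4 u^{2}$)
$Z{\left(R,n \right)} = \left(1 + n\right)^{2}$ ($Z{\left(R,n \right)} = \left(n + 1\right)^{2} = \left(1 + n\right)^{2}$)
$M = 45968$ ($M = 4 \left(-1\right)^{2} \cdot 17 \left(1 + 5^{2}\right)^{2} = 4 \cdot 1 \cdot 17 \left(1 + 25\right)^{2} = 4 \cdot 17 \cdot 26^{2} = 68 \cdot 676 = 45968$)
$\left(-11533 - 30416\right) + M = \left(-11533 - 30416\right) + 45968 = -41949 + 45968 = 4019$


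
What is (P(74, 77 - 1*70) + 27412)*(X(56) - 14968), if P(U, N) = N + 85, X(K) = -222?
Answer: -417785760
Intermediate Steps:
P(U, N) = 85 + N
(P(74, 77 - 1*70) + 27412)*(X(56) - 14968) = ((85 + (77 - 1*70)) + 27412)*(-222 - 14968) = ((85 + (77 - 70)) + 27412)*(-15190) = ((85 + 7) + 27412)*(-15190) = (92 + 27412)*(-15190) = 27504*(-15190) = -417785760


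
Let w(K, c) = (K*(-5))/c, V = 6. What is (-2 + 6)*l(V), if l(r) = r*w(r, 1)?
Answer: -720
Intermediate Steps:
w(K, c) = -5*K/c (w(K, c) = (-5*K)/c = -5*K/c)
l(r) = -5*r² (l(r) = r*(-5*r/1) = r*(-5*r*1) = r*(-5*r) = -5*r²)
(-2 + 6)*l(V) = (-2 + 6)*(-5*6²) = 4*(-5*36) = 4*(-180) = -720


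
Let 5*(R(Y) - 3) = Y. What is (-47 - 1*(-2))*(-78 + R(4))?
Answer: 3339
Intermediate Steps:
R(Y) = 3 + Y/5
(-47 - 1*(-2))*(-78 + R(4)) = (-47 - 1*(-2))*(-78 + (3 + (⅕)*4)) = (-47 + 2)*(-78 + (3 + ⅘)) = -45*(-78 + 19/5) = -45*(-371/5) = 3339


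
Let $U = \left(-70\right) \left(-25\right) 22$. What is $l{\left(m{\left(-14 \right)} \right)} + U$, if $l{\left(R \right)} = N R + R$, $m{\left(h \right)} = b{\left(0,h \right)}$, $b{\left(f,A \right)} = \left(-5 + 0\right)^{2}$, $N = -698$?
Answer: $21075$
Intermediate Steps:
$b{\left(f,A \right)} = 25$ ($b{\left(f,A \right)} = \left(-5\right)^{2} = 25$)
$m{\left(h \right)} = 25$
$U = 38500$ ($U = 1750 \cdot 22 = 38500$)
$l{\left(R \right)} = - 697 R$ ($l{\left(R \right)} = - 698 R + R = - 697 R$)
$l{\left(m{\left(-14 \right)} \right)} + U = \left(-697\right) 25 + 38500 = -17425 + 38500 = 21075$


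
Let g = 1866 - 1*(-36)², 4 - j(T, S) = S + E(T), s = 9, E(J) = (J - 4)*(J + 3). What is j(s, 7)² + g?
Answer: 4539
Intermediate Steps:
E(J) = (-4 + J)*(3 + J)
j(T, S) = 16 + T - S - T² (j(T, S) = 4 - (S + (-12 + T² - T)) = 4 - (-12 + S + T² - T) = 4 + (12 + T - S - T²) = 16 + T - S - T²)
g = 570 (g = 1866 - 1*1296 = 1866 - 1296 = 570)
j(s, 7)² + g = (16 + 9 - 1*7 - 1*9²)² + 570 = (16 + 9 - 7 - 1*81)² + 570 = (16 + 9 - 7 - 81)² + 570 = (-63)² + 570 = 3969 + 570 = 4539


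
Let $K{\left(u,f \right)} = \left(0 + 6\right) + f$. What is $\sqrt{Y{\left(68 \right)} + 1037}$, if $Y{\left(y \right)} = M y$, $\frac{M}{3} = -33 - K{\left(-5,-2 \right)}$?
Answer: $i \sqrt{6511} \approx 80.691 i$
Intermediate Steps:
$K{\left(u,f \right)} = 6 + f$
$M = -111$ ($M = 3 \left(-33 - \left(6 - 2\right)\right) = 3 \left(-33 - 4\right) = 3 \left(-37\right) = -111$)
$Y{\left(y \right)} = - 111 y$
$\sqrt{Y{\left(68 \right)} + 1037} = \sqrt{\left(-111\right) 68 + 1037} = \sqrt{-7548 + 1037} = \sqrt{-6511} = i \sqrt{6511}$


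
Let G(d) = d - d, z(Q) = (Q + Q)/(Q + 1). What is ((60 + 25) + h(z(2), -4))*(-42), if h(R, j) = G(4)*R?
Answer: -3570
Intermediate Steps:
z(Q) = 2*Q/(1 + Q) (z(Q) = (2*Q)/(1 + Q) = 2*Q/(1 + Q))
G(d) = 0
h(R, j) = 0 (h(R, j) = 0*R = 0)
((60 + 25) + h(z(2), -4))*(-42) = ((60 + 25) + 0)*(-42) = (85 + 0)*(-42) = 85*(-42) = -3570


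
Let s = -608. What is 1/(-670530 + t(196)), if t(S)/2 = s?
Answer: -1/671746 ≈ -1.4887e-6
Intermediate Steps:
t(S) = -1216 (t(S) = 2*(-608) = -1216)
1/(-670530 + t(196)) = 1/(-670530 - 1216) = 1/(-671746) = -1/671746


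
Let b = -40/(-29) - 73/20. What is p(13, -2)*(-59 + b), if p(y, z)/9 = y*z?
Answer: 4157829/290 ≈ 14337.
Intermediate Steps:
b = -1317/580 (b = -40*(-1/29) - 73*1/20 = 40/29 - 73/20 = -1317/580 ≈ -2.2707)
p(y, z) = 9*y*z (p(y, z) = 9*(y*z) = 9*y*z)
p(13, -2)*(-59 + b) = (9*13*(-2))*(-59 - 1317/580) = -234*(-35537/580) = 4157829/290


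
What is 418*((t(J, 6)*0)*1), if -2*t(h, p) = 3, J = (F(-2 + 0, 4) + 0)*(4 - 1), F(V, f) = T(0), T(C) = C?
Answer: 0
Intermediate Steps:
F(V, f) = 0
J = 0 (J = (0 + 0)*(4 - 1) = 0*3 = 0)
t(h, p) = -3/2 (t(h, p) = -½*3 = -3/2)
418*((t(J, 6)*0)*1) = 418*(-3/2*0*1) = 418*(0*1) = 418*0 = 0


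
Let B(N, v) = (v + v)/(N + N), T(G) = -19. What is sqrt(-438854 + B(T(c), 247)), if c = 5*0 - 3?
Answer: 33*I*sqrt(403) ≈ 662.47*I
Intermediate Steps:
c = -3 (c = 0 - 3 = -3)
B(N, v) = v/N (B(N, v) = (2*v)/((2*N)) = (2*v)*(1/(2*N)) = v/N)
sqrt(-438854 + B(T(c), 247)) = sqrt(-438854 + 247/(-19)) = sqrt(-438854 + 247*(-1/19)) = sqrt(-438854 - 13) = sqrt(-438867) = 33*I*sqrt(403)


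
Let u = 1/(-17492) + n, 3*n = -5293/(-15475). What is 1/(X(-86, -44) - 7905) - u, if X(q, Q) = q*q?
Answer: -47914280179/413341644900 ≈ -0.11592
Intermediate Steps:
X(q, Q) = q²
n = 5293/46425 (n = (-5293/(-15475))/3 = (-5293*(-1/15475))/3 = (⅓)*(5293/15475) = 5293/46425 ≈ 0.11401)
u = 92538731/812066100 (u = 1/(-17492) + 5293/46425 = -1/17492 + 5293/46425 = 92538731/812066100 ≈ 0.11395)
1/(X(-86, -44) - 7905) - u = 1/((-86)² - 7905) - 1*92538731/812066100 = 1/(7396 - 7905) - 92538731/812066100 = 1/(-509) - 92538731/812066100 = -1/509 - 92538731/812066100 = -47914280179/413341644900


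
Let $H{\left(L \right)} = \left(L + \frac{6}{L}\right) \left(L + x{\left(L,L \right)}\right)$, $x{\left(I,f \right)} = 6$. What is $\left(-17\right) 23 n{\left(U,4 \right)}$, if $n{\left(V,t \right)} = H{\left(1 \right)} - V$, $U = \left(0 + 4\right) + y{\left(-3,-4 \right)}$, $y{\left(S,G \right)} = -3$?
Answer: $-18768$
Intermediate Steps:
$H{\left(L \right)} = \left(6 + L\right) \left(L + \frac{6}{L}\right)$ ($H{\left(L \right)} = \left(L + \frac{6}{L}\right) \left(L + 6\right) = \left(L + \frac{6}{L}\right) \left(6 + L\right) = \left(6 + L\right) \left(L + \frac{6}{L}\right)$)
$U = 1$ ($U = \left(0 + 4\right) - 3 = 4 - 3 = 1$)
$n{\left(V,t \right)} = 49 - V$ ($n{\left(V,t \right)} = \left(6 + 1^{2} + 6 \cdot 1 + \frac{36}{1}\right) - V = \left(6 + 1 + 6 + 36 \cdot 1\right) - V = \left(6 + 1 + 6 + 36\right) - V = 49 - V$)
$\left(-17\right) 23 n{\left(U,4 \right)} = \left(-17\right) 23 \left(49 - 1\right) = - 391 \left(49 - 1\right) = \left(-391\right) 48 = -18768$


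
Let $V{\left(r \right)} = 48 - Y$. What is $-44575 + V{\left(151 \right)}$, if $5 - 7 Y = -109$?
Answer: $- \frac{311803}{7} \approx -44543.0$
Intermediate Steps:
$Y = \frac{114}{7}$ ($Y = \frac{5}{7} - - \frac{109}{7} = \frac{5}{7} + \frac{109}{7} = \frac{114}{7} \approx 16.286$)
$V{\left(r \right)} = \frac{222}{7}$ ($V{\left(r \right)} = 48 - \frac{114}{7} = \frac{222}{7}$)
$-44575 + V{\left(151 \right)} = -44575 + \frac{222}{7} = - \frac{311803}{7}$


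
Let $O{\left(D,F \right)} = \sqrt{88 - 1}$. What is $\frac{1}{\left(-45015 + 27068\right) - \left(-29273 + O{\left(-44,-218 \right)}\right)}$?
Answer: $\frac{11326}{128278189} + \frac{\sqrt{87}}{128278189} \approx 8.8365 \cdot 10^{-5}$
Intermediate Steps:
$O{\left(D,F \right)} = \sqrt{87}$
$\frac{1}{\left(-45015 + 27068\right) - \left(-29273 + O{\left(-44,-218 \right)}\right)} = \frac{1}{\left(-45015 + 27068\right) + \left(29273 - \sqrt{87}\right)} = \frac{1}{-17947 + \left(29273 - \sqrt{87}\right)} = \frac{1}{11326 - \sqrt{87}}$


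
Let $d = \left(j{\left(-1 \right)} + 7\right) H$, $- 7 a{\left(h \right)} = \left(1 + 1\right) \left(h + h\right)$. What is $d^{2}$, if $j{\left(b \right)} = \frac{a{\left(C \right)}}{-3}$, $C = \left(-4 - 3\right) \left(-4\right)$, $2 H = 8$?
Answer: $\frac{21904}{9} \approx 2433.8$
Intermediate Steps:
$H = 4$ ($H = \frac{1}{2} \cdot 8 = 4$)
$C = 28$ ($C = \left(-7\right) \left(-4\right) = 28$)
$a{\left(h \right)} = - \frac{4 h}{7}$ ($a{\left(h \right)} = - \frac{\left(1 + 1\right) \left(h + h\right)}{7} = - \frac{2 \cdot 2 h}{7} = - \frac{4 h}{7}$)
$j{\left(b \right)} = \frac{16}{3}$ ($j{\left(b \right)} = \frac{\left(- \frac{4}{7}\right) 28}{-3} = \left(-16\right) \left(- \frac{1}{3}\right) = \frac{16}{3}$)
$d = \frac{148}{3}$ ($d = \left(\frac{16}{3} + 7\right) 4 = \frac{37}{3} \cdot 4 = \frac{148}{3} \approx 49.333$)
$d^{2} = \left(\frac{148}{3}\right)^{2} = \frac{21904}{9}$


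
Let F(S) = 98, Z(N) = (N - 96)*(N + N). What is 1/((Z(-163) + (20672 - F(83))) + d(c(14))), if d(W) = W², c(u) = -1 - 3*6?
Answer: 1/105369 ≈ 9.4905e-6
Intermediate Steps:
c(u) = -19 (c(u) = -1 - 18 = -19)
Z(N) = 2*N*(-96 + N) (Z(N) = (-96 + N)*(2*N) = 2*N*(-96 + N))
1/((Z(-163) + (20672 - F(83))) + d(c(14))) = 1/((2*(-163)*(-96 - 163) + (20672 - 1*98)) + (-19)²) = 1/((2*(-163)*(-259) + (20672 - 98)) + 361) = 1/((84434 + 20574) + 361) = 1/(105008 + 361) = 1/105369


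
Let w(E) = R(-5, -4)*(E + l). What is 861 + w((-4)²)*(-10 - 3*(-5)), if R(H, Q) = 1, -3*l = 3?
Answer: 936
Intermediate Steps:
l = -1 (l = -⅓*3 = -1)
w(E) = -1 + E (w(E) = 1*(E - 1) = 1*(-1 + E) = -1 + E)
861 + w((-4)²)*(-10 - 3*(-5)) = 861 + (-1 + (-4)²)*(-10 - 3*(-5)) = 861 + (-1 + 16)*(-10 + 15) = 861 + 15*5 = 861 + 75 = 936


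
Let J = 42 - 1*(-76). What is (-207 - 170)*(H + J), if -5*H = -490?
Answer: -81432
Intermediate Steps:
J = 118 (J = 42 + 76 = 118)
H = 98 (H = -⅕*(-490) = 98)
(-207 - 170)*(H + J) = (-207 - 170)*(98 + 118) = -377*216 = -81432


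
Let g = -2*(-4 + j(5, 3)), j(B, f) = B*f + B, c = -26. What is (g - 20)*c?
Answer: 1352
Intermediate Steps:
j(B, f) = B + B*f
g = -32 (g = -2*(-4 + 5*(1 + 3)) = -2*(-4 + 5*4) = -2*(-4 + 20) = -2*16 = -32)
(g - 20)*c = (-32 - 20)*(-26) = -52*(-26) = 1352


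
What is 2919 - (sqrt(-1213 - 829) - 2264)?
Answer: 5183 - I*sqrt(2042) ≈ 5183.0 - 45.188*I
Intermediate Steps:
2919 - (sqrt(-1213 - 829) - 2264) = 2919 - (sqrt(-2042) - 2264) = 2919 - (I*sqrt(2042) - 2264) = 2919 - (-2264 + I*sqrt(2042)) = 2919 + (2264 - I*sqrt(2042)) = 5183 - I*sqrt(2042)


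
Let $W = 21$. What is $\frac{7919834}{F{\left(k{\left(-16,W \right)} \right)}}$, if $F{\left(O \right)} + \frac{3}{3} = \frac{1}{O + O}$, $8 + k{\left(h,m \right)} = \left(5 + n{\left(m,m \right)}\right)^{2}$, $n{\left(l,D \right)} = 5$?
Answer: $- \frac{1457249456}{183} \approx -7.9631 \cdot 10^{6}$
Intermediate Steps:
$k{\left(h,m \right)} = 92$ ($k{\left(h,m \right)} = -8 + \left(5 + 5\right)^{2} = -8 + 10^{2} = -8 + 100 = 92$)
$F{\left(O \right)} = -1 + \frac{1}{2 O}$ ($F{\left(O \right)} = -1 + \frac{1}{O + O} = -1 + \frac{1}{2 O}$)
$\frac{7919834}{F{\left(k{\left(-16,W \right)} \right)}} = \frac{7919834}{\frac{1}{92} \left(\frac{1}{2} - 92\right)} = \frac{7919834}{\frac{1}{92} \left(- \frac{183}{2}\right)} = \frac{7919834}{- \frac{183}{184}} = 7919834 \left(- \frac{184}{183}\right) = - \frac{1457249456}{183}$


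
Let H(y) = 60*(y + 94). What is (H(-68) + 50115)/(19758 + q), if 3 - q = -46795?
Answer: 51675/66556 ≈ 0.77641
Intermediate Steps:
q = 46798 (q = 3 - 1*(-46795) = 3 + 46795 = 46798)
H(y) = 5640 + 60*y (H(y) = 60*(94 + y) = 5640 + 60*y)
(H(-68) + 50115)/(19758 + q) = ((5640 + 60*(-68)) + 50115)/(19758 + 46798) = ((5640 - 4080) + 50115)/66556 = (1560 + 50115)*(1/66556) = 51675*(1/66556) = 51675/66556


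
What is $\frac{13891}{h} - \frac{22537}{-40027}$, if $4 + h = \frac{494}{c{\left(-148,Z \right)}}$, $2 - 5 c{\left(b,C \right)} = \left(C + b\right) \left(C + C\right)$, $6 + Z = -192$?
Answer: $- \frac{38084719907668}{11017952101} \approx -3456.6$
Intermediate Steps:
$Z = -198$ ($Z = -6 - 192 = -198$)
$c{\left(b,C \right)} = \frac{2}{5} - \frac{2 C \left(C + b\right)}{5}$ ($c{\left(b,C \right)} = \frac{2}{5} - \frac{\left(C + b\right) \left(C + C\right)}{5} = \frac{2}{5} - \frac{\left(C + b\right) 2 C}{5} = \frac{2}{5} - \frac{2 C \left(C + b\right)}{5}$)
$h = - \frac{275263}{68507}$ ($h = -4 + \frac{494}{\frac{2}{5} - \frac{2 \left(-198\right)^{2}}{5} - \left(- \frac{396}{5}\right) \left(-148\right)} = -4 + \frac{494}{\frac{2}{5} - \frac{78408}{5} - \frac{58608}{5}} = -4 + \frac{494}{- \frac{137014}{5}} = -4 + 494 \left(- \frac{5}{137014}\right) = -4 - \frac{1235}{68507} = - \frac{275263}{68507} \approx -4.018$)
$\frac{13891}{h} - \frac{22537}{-40027} = \frac{13891}{- \frac{275263}{68507}} - \frac{22537}{-40027} = 13891 \left(- \frac{68507}{275263}\right) - - \frac{22537}{40027} = - \frac{951630737}{275263} + \frac{22537}{40027} = - \frac{38084719907668}{11017952101}$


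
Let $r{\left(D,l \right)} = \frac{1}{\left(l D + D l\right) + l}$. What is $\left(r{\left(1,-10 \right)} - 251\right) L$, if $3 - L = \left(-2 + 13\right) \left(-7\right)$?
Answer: $- \frac{60248}{3} \approx -20083.0$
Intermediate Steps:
$r{\left(D,l \right)} = \frac{1}{l + 2 D l}$ ($r{\left(D,l \right)} = \frac{1}{\left(D l + D l\right) + l} = \frac{1}{2 D l + l} = \frac{1}{l + 2 D l}$)
$L = 80$ ($L = 3 - \left(-2 + 13\right) \left(-7\right) = 3 - 11 \left(-7\right) = 3 - -77 = 3 + 77 = 80$)
$\left(r{\left(1,-10 \right)} - 251\right) L = \left(\frac{1}{\left(-10\right) \left(1 + 2 \cdot 1\right)} - 251\right) 80 = \left(- \frac{1}{10 \left(1 + 2\right)} - 251\right) 80 = \left(- \frac{1}{10 \cdot 3} - 251\right) 80 = \left(\left(- \frac{1}{10}\right) \frac{1}{3} - 251\right) 80 = \left(- \frac{1}{30} - 251\right) 80 = \left(- \frac{7531}{30}\right) 80 = - \frac{60248}{3}$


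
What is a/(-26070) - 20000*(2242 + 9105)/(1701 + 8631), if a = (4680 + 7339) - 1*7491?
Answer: -35216503472/1603305 ≈ -21965.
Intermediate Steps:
a = 4528 (a = 12019 - 7491 = 4528)
a/(-26070) - 20000*(2242 + 9105)/(1701 + 8631) = 4528/(-26070) - 20000*(2242 + 9105)/(1701 + 8631) = 4528*(-1/26070) - 20000/(10332/11347) = -2264/13035 - 20000/(10332*(1/11347)) = -2264/13035 - 20000/1476/1621 = -2264/13035 - 20000*1621/1476 = -2264/13035 - 8105000/369 = -35216503472/1603305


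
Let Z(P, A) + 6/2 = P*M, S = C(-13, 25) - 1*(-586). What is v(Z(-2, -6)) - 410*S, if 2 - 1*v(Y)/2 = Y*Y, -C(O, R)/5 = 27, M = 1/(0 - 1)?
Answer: -184908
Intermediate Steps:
M = -1 (M = 1/(-1) = -1)
C(O, R) = -135 (C(O, R) = -5*27 = -135)
S = 451 (S = -135 - 1*(-586) = -135 + 586 = 451)
Z(P, A) = -3 - P (Z(P, A) = -3 + P*(-1) = -3 - P)
v(Y) = 4 - 2*Y**2 (v(Y) = 4 - 2*Y*Y = 4 - 2*Y**2)
v(Z(-2, -6)) - 410*S = (4 - 2*(-3 - 1*(-2))**2) - 410*451 = (4 - 2*(-3 + 2)**2) - 184910 = (4 - 2*(-1)**2) - 184910 = (4 - 2*1) - 184910 = (4 - 2) - 184910 = 2 - 184910 = -184908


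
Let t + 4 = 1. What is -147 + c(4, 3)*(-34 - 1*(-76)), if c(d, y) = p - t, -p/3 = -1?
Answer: 105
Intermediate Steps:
t = -3 (t = -4 + 1 = -3)
p = 3 (p = -3*(-1) = 3)
c(d, y) = 6 (c(d, y) = 3 - 1*(-3) = 3 + 3 = 6)
-147 + c(4, 3)*(-34 - 1*(-76)) = -147 + 6*(-34 - 1*(-76)) = -147 + 6*(-34 + 76) = -147 + 6*42 = -147 + 252 = 105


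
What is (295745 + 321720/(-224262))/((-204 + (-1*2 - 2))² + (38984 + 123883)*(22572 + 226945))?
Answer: 11054007245/1518931329056631 ≈ 7.2775e-6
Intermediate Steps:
(295745 + 321720/(-224262))/((-204 + (-1*2 - 2))² + (38984 + 123883)*(22572 + 226945)) = (295745 + 321720*(-1/224262))/((-204 + (-2 - 2))² + 162867*249517) = (295745 - 53620/37377)/((-204 - 4)² + 40638085239) = 11054007245/(37377*((-208)² + 40638085239)) = 11054007245/(37377*(43264 + 40638085239)) = (11054007245/37377)/40638128503 = (11054007245/37377)*(1/40638128503) = 11054007245/1518931329056631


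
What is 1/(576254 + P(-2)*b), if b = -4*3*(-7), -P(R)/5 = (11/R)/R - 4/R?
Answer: 1/574259 ≈ 1.7414e-6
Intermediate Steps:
P(R) = -55/R**2 + 20/R (P(R) = -5*((11/R)/R - 4/R) = -5*(11/R**2 - 4/R) = -5*(-4/R + 11/R**2) = -55/R**2 + 20/R)
b = 84 (b = -12*(-7) = 84)
1/(576254 + P(-2)*b) = 1/(576254 + (5*(-11 + 4*(-2))/(-2)**2)*84) = 1/(576254 + (5*(1/4)*(-11 - 8))*84) = 1/(576254 + (5*(1/4)*(-19))*84) = 1/(576254 - 95/4*84) = 1/(576254 - 1995) = 1/574259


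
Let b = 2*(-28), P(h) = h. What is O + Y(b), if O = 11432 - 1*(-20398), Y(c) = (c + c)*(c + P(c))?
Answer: 44374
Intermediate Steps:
b = -56
Y(c) = 4*c² (Y(c) = (c + c)*(c + c) = (2*c)*(2*c) = 4*c²)
O = 31830 (O = 11432 + 20398 = 31830)
O + Y(b) = 31830 + 4*(-56)² = 31830 + 4*3136 = 31830 + 12544 = 44374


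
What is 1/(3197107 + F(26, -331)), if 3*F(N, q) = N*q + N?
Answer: 1/3194247 ≈ 3.1306e-7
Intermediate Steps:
F(N, q) = N/3 + N*q/3 (F(N, q) = (N*q + N)/3 = (N + N*q)/3 = N/3 + N*q/3)
1/(3197107 + F(26, -331)) = 1/(3197107 + (⅓)*26*(1 - 331)) = 1/(3197107 + (⅓)*26*(-330)) = 1/(3197107 - 2860) = 1/3194247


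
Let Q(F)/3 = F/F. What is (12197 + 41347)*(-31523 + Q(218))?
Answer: -1687706880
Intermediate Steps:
Q(F) = 3 (Q(F) = 3*(F/F) = 3*1 = 3)
(12197 + 41347)*(-31523 + Q(218)) = (12197 + 41347)*(-31523 + 3) = 53544*(-31520) = -1687706880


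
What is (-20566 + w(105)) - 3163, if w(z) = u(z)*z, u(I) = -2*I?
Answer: -45779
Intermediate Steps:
w(z) = -2*z**2 (w(z) = (-2*z)*z = -2*z**2)
(-20566 + w(105)) - 3163 = (-20566 - 2*105**2) - 3163 = (-20566 - 2*11025) - 3163 = (-20566 - 22050) - 3163 = -42616 - 3163 = -45779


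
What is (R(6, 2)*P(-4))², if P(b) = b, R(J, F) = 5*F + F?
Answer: 2304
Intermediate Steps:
R(J, F) = 6*F
(R(6, 2)*P(-4))² = ((6*2)*(-4))² = (12*(-4))² = (-48)² = 2304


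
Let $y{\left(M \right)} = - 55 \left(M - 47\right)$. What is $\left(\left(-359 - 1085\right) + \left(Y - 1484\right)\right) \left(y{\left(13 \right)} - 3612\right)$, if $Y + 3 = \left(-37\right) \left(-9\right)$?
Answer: $4525716$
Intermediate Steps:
$Y = 330$ ($Y = -3 - -333 = -3 + 333 = 330$)
$y{\left(M \right)} = 2585 - 55 M$ ($y{\left(M \right)} = - 55 \left(M - 47\right) = - 55 \left(-47 + M\right) = 2585 - 55 M$)
$\left(\left(-359 - 1085\right) + \left(Y - 1484\right)\right) \left(y{\left(13 \right)} - 3612\right) = \left(\left(-359 - 1085\right) + \left(330 - 1484\right)\right) \left(\left(2585 - 715\right) - 3612\right) = \left(\left(-359 - 1085\right) - 1154\right) \left(\left(2585 - 715\right) - 3612\right) = \left(-1444 - 1154\right) \left(1870 - 3612\right) = \left(-2598\right) \left(-1742\right) = 4525716$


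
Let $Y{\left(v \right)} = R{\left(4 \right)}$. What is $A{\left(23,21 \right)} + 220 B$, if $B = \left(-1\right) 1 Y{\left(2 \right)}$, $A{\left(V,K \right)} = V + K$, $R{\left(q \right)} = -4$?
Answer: $924$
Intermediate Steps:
$Y{\left(v \right)} = -4$
$A{\left(V,K \right)} = K + V$
$B = 4$ ($B = \left(-1\right) 1 \left(-4\right) = \left(-1\right) \left(-4\right) = 4$)
$A{\left(23,21 \right)} + 220 B = \left(21 + 23\right) + 220 \cdot 4 = 44 + 880 = 924$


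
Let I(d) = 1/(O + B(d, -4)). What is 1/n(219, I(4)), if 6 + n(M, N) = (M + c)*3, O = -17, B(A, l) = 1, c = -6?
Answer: 1/633 ≈ 0.0015798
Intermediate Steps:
I(d) = -1/16 (I(d) = 1/(-17 + 1) = 1/(-16) = -1/16)
n(M, N) = -24 + 3*M (n(M, N) = -6 + (M - 6)*3 = -6 + (-6 + M)*3 = -6 + (-18 + 3*M) = -24 + 3*M)
1/n(219, I(4)) = 1/(-24 + 3*219) = 1/(-24 + 657) = 1/633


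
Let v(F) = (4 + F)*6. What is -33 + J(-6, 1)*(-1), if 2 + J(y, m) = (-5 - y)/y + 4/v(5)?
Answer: -1669/54 ≈ -30.907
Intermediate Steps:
v(F) = 24 + 6*F
J(y, m) = -52/27 + (-5 - y)/y (J(y, m) = -2 + ((-5 - y)/y + 4/(24 + 6*5)) = -2 + ((-5 - y)/y + 4/(24 + 30)) = -2 + ((-5 - y)/y + 4/54) = -2 + ((-5 - y)/y + 4*(1/54)) = -2 + ((-5 - y)/y + 2/27) = -2 + (2/27 + (-5 - y)/y) = -52/27 + (-5 - y)/y)
-33 + J(-6, 1)*(-1) = -33 + (-79/27 - 5/(-6))*(-1) = -33 + (-79/27 - 5*(-⅙))*(-1) = -33 + (-79/27 + ⅚)*(-1) = -33 - 113/54*(-1) = -33 + 113/54 = -1669/54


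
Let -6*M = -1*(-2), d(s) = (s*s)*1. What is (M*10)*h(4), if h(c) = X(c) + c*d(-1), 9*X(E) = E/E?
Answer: -370/27 ≈ -13.704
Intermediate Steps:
X(E) = 1/9 (X(E) = (E/E)/9 = (1/9)*1 = 1/9)
d(s) = s**2 (d(s) = s**2*1 = s**2)
M = -1/3 (M = -(-1)*(-2)/6 = -1/6*2 = -1/3 ≈ -0.33333)
h(c) = 1/9 + c (h(c) = 1/9 + c*(-1)**2 = 1/9 + c*1 = 1/9 + c)
(M*10)*h(4) = (-1/3*10)*(1/9 + 4) = -10/3*37/9 = -370/27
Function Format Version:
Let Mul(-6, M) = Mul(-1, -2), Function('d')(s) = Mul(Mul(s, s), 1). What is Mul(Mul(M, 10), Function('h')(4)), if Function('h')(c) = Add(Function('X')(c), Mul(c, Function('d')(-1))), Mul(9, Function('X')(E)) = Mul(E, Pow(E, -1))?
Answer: Rational(-370, 27) ≈ -13.704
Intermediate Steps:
Function('X')(E) = Rational(1, 9) (Function('X')(E) = Mul(Rational(1, 9), Mul(E, Pow(E, -1))) = Mul(Rational(1, 9), 1) = Rational(1, 9))
Function('d')(s) = Pow(s, 2) (Function('d')(s) = Mul(Pow(s, 2), 1) = Pow(s, 2))
M = Rational(-1, 3) (M = Mul(Rational(-1, 6), Mul(-1, -2)) = Mul(Rational(-1, 6), 2) = Rational(-1, 3) ≈ -0.33333)
Function('h')(c) = Add(Rational(1, 9), c) (Function('h')(c) = Add(Rational(1, 9), Mul(c, Pow(-1, 2))) = Add(Rational(1, 9), Mul(c, 1)) = Add(Rational(1, 9), c))
Mul(Mul(M, 10), Function('h')(4)) = Mul(Mul(Rational(-1, 3), 10), Add(Rational(1, 9), 4)) = Mul(Rational(-10, 3), Rational(37, 9)) = Rational(-370, 27)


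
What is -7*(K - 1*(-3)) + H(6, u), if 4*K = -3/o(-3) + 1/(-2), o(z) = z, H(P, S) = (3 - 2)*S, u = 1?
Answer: -167/8 ≈ -20.875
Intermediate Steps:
H(P, S) = S (H(P, S) = 1*S = S)
K = ⅛ (K = (-3/(-3) + 1/(-2))/4 = (-3*(-⅓) + 1*(-½))/4 = (1 - ½)/4 = (¼)*(½) = ⅛ ≈ 0.12500)
-7*(K - 1*(-3)) + H(6, u) = -7*(⅛ - 1*(-3)) + 1 = -7*(⅛ + 3) + 1 = -7*25/8 + 1 = -175/8 + 1 = -167/8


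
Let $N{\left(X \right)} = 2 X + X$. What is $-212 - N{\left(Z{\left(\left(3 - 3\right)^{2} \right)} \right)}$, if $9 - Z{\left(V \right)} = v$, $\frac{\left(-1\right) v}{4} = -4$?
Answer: $-191$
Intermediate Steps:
$v = 16$ ($v = \left(-4\right) \left(-4\right) = 16$)
$Z{\left(V \right)} = -7$ ($Z{\left(V \right)} = 9 - 16 = -7$)
$N{\left(X \right)} = 3 X$
$-212 - N{\left(Z{\left(\left(3 - 3\right)^{2} \right)} \right)} = -212 - 3 \left(-7\right) = -212 - -21 = -212 + 21 = -191$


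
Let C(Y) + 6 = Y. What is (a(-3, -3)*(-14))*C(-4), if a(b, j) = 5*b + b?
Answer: -2520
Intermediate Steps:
C(Y) = -6 + Y
a(b, j) = 6*b
(a(-3, -3)*(-14))*C(-4) = ((6*(-3))*(-14))*(-6 - 4) = -18*(-14)*(-10) = 252*(-10) = -2520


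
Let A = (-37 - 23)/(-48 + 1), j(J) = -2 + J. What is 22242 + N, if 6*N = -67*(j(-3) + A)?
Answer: 6283969/282 ≈ 22284.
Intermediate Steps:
A = 60/47 (A = -60/(-47) = -60*(-1/47) = 60/47 ≈ 1.2766)
N = 11725/282 (N = (-67*((-2 - 3) + 60/47))/6 = (-67*(-5 + 60/47))/6 = (-67*(-175/47))/6 = (⅙)*(11725/47) = 11725/282 ≈ 41.578)
22242 + N = 22242 + 11725/282 = 6283969/282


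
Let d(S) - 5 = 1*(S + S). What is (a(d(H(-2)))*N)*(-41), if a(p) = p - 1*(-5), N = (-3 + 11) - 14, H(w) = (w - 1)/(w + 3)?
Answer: 984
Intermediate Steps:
H(w) = (-1 + w)/(3 + w)
N = -6 (N = 8 - 14 = -6)
d(S) = 5 + 2*S (d(S) = 5 + 1*(S + S) = 5 + 1*(2*S) = 5 + 2*S)
a(p) = 5 + p (a(p) = p + 5 = 5 + p)
(a(d(H(-2)))*N)*(-41) = ((5 + (5 + 2*((-1 - 2)/(3 - 2))))*(-6))*(-41) = ((5 + (5 + 2*(-3/1)))*(-6))*(-41) = ((5 + (5 + 2*(1*(-3))))*(-6))*(-41) = ((5 + (5 + 2*(-3)))*(-6))*(-41) = ((5 + (5 - 6))*(-6))*(-41) = ((5 - 1)*(-6))*(-41) = (4*(-6))*(-41) = -24*(-41) = 984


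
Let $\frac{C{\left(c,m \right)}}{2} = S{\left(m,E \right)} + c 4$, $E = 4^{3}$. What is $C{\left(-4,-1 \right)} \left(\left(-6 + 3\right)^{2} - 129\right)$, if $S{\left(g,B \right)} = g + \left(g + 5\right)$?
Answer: $3120$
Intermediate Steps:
$E = 64$
$S{\left(g,B \right)} = 5 + 2 g$ ($S{\left(g,B \right)} = g + \left(5 + g\right) = 5 + 2 g$)
$C{\left(c,m \right)} = 10 + 4 m + 8 c$ ($C{\left(c,m \right)} = 2 \left(\left(5 + 2 m\right) + c 4\right) = 2 \left(\left(5 + 2 m\right) + 4 c\right) = 2 \left(5 + 2 m + 4 c\right) = 10 + 4 m + 8 c$)
$C{\left(-4,-1 \right)} \left(\left(-6 + 3\right)^{2} - 129\right) = \left(10 + 4 \left(-1\right) + 8 \left(-4\right)\right) \left(\left(-6 + 3\right)^{2} - 129\right) = \left(10 - 4 - 32\right) \left(\left(-3\right)^{2} - 129\right) = - 26 \left(9 - 129\right) = \left(-26\right) \left(-120\right) = 3120$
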